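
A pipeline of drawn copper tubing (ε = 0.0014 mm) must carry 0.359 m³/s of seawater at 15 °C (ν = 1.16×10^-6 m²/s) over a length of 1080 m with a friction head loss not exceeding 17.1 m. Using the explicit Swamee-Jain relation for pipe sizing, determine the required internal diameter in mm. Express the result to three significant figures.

D ≈ 383 mm

Swamee-Jain (Type III): D = 0.66·[ε^1.25·(LQ²/(gh_f))^4.75 + ν·Q^9.4·(L/(gh_f))^5.2]^0.04
LQ²/(gh_f) = 0.8298; L/(gh_f) = 6.438
Term 1 = ε^1.25·(…)^4.75 = 1.98×10^-8; Term 2 = ν·Q^9.4·(…)^5.2 = 1.22×10^-6
D = 0.66·(1.98×10^-8 + 1.22×10^-6)^0.04 = 0.3831 m = 383 mm
Check: V = 3.11 m/s, Re = 1.03×10^6, f = 0.01165, h_f = 16.2 m ≈ 17.1 m ✓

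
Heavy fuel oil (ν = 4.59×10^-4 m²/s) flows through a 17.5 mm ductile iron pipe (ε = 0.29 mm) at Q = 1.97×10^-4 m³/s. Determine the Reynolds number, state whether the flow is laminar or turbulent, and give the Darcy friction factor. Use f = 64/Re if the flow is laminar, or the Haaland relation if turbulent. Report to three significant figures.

Re ≈ 31.2; laminar; f = 64/Re ≈ 2.05

V = 4Q/(πD²) = 0.8190 m/s
Re = VD/ν = 0.8190·0.0175/4.59×10^-4 = 31.2
Re < 2300 → laminar → f = 64/Re = 2.050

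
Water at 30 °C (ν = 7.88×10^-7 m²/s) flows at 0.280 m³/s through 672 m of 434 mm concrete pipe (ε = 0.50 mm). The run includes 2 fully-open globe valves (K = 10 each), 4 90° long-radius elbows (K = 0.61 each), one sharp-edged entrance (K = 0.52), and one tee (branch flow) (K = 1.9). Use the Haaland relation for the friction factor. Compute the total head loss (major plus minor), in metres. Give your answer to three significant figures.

V = 4Q/(πD²) = 1.893 m/s; V²/2g = 0.1826 m
Re = 1.04×10^6, ε/D = 0.00115 → f = 0.02060 (Haaland)
Major: h_f = f(L/D)·V²/2g = 0.02060·1548·0.1826 = 5.825 m
Minor: ΣK = 24.9; h_m = ΣK·V²/2g = 4.539 m
Total H_L = 5.825 + 4.539 = 10.36 m

H_L ≈ 10.4 m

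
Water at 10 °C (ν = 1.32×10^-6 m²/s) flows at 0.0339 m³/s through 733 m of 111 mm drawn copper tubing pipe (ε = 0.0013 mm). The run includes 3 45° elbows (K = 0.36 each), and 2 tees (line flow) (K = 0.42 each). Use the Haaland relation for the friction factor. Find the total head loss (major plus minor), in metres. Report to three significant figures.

V = 4Q/(πD²) = 3.503 m/s; V²/2g = 0.6255 m
Re = 2.95×10^5, ε/D = 1.17×10^-5 → f = 0.01448 (Haaland)
Major: h_f = f(L/D)·V²/2g = 0.01448·6604·0.6255 = 59.83 m
Minor: ΣK = 1.92; h_m = ΣK·V²/2g = 1.201 m
Total H_L = 59.83 + 1.201 = 61.03 m

H_L ≈ 61.0 m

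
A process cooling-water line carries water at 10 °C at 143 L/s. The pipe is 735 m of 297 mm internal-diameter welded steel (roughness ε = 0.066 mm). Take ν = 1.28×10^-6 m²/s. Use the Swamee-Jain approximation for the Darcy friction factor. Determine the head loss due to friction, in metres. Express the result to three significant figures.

h_f ≈ 8.48 m

V = 4Q/(πD²) = 4·0.143/(π·0.297²) = 2.064 m/s
Re = VD/ν = 2.064·0.297/1.28×10^-6 = 4.79×10^5 → turbulent
ε/D = 0.066/297 = 2.22×10^-4
Swamee-Jain: f = 0.01577
h_f = f(L/D)V²/(2g) = 0.01577·(735/0.297)·2.064²/(2·9.81) = 8.476 m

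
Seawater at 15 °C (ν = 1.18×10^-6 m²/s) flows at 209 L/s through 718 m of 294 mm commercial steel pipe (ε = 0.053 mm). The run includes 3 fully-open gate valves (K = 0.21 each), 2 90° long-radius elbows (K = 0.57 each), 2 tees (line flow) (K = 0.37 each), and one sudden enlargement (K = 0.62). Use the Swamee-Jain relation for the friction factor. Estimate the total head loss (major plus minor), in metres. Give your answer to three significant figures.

V = 4Q/(πD²) = 3.079 m/s; V²/2g = 0.4831 m
Re = 7.67×10^5, ε/D = 1.80×10^-4 → f = 0.01480 (Swamee-Jain)
Major: h_f = f(L/D)·V²/2g = 0.01480·2442·0.4831 = 17.47 m
Minor: ΣK = 3.13; h_m = ΣK·V²/2g = 1.512 m
Total H_L = 17.47 + 1.512 = 18.98 m

H_L ≈ 19.0 m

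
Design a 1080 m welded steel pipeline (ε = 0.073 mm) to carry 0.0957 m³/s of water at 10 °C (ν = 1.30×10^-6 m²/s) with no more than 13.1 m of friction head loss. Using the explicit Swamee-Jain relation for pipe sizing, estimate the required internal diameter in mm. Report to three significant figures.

D ≈ 257 mm

Swamee-Jain (Type III): D = 0.66·[ε^1.25·(LQ²/(gh_f))^4.75 + ν·Q^9.4·(L/(gh_f))^5.2]^0.04
LQ²/(gh_f) = 0.07697; L/(gh_f) = 8.404
Term 1 = ε^1.25·(…)^4.75 = 3.46×10^-11; Term 2 = ν·Q^9.4·(…)^5.2 = 2.20×10^-11
D = 0.66·(3.46×10^-11 + 2.20×10^-11)^0.04 = 0.2568 m = 257 mm
Check: V = 1.85 m/s, Re = 3.65×10^5, f = 0.01665, h_f = 12.2 m ≈ 13.1 m ✓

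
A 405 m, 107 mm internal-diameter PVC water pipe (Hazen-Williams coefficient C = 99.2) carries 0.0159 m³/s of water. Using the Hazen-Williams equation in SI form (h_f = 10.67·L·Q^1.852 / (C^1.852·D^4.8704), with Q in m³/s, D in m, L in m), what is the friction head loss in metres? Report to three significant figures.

h_f = 10.67·405·0.0159^1.852 / (99.2^1.852·0.107^4.8704) = 21.60 m

h_f ≈ 21.6 m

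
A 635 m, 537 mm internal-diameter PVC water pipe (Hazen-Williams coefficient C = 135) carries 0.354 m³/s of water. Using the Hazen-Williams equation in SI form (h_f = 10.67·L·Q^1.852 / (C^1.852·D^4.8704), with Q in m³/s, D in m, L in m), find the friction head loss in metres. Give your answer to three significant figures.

h_f ≈ 2.32 m

h_f = 10.67·635·0.354^1.852 / (135^1.852·0.537^4.8704) = 2.320 m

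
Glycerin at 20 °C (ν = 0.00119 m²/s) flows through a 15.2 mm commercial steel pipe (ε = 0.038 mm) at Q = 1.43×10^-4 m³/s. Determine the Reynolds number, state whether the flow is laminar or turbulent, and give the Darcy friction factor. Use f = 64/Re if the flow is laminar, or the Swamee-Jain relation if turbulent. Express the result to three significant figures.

Re ≈ 10.1; laminar; f = 64/Re ≈ 6.36

V = 4Q/(πD²) = 0.7881 m/s
Re = VD/ν = 0.7881·0.0152/0.00119 = 10.1
Re < 2300 → laminar → f = 64/Re = 6.358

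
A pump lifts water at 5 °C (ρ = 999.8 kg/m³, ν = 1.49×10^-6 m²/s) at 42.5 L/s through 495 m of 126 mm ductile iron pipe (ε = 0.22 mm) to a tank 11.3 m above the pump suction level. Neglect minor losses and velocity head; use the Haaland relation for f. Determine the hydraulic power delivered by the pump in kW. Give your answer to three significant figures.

V = 4Q/(πD²) = 3.408 m/s; Re = 2.88×10^5; ε/D = 0.00175; f = 0.02325
h_f = f(L/D)V²/2g = 54.08 m
Total head H = z + h_f = 11.3 + 54.08 = 65.38 m
P_hyd = ρgQH = 999.8·9.81·0.0425·65.38 = 27.25 kW

P_hyd ≈ 27.3 kW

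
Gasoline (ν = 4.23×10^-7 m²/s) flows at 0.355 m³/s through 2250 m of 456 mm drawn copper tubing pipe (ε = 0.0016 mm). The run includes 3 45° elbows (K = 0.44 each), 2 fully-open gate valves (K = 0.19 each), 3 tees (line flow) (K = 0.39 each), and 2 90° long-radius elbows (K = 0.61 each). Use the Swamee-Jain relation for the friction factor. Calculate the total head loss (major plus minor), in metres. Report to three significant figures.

V = 4Q/(πD²) = 2.174 m/s; V²/2g = 0.2408 m
Re = 2.34×10^6, ε/D = 3.51×10^-6 → f = 0.01026 (Swamee-Jain)
Major: h_f = f(L/D)·V²/2g = 0.01026·4934·0.2408 = 12.19 m
Minor: ΣK = 4.09; h_m = ΣK·V²/2g = 0.9850 m
Total H_L = 12.19 + 0.9850 = 13.17 m

H_L ≈ 13.2 m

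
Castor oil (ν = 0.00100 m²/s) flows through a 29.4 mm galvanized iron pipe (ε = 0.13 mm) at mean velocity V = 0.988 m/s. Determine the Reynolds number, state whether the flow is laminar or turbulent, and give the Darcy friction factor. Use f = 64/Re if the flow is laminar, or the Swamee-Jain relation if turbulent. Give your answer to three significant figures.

Re ≈ 29.0; laminar; f = 64/Re ≈ 2.20

Re = VD/ν = 0.9880·0.0294/0.00100 = 29.0
Re < 2300 → laminar → f = 64/Re = 2.203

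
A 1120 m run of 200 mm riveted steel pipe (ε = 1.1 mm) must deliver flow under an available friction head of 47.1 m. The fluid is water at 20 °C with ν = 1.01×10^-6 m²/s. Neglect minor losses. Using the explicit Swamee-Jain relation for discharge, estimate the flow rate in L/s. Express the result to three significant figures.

Swamee-Jain (Type II): Q = -0.965·√(gD⁵h_f/L)·ln[ε/(3.7D) + √(3.17ν²L/(gD³h_f))]
√(gD⁵h_f/L) = √(9.81·0.200⁵·47.1/1120) = 0.01149
ε/(3.7D) = 0.00149; √(3.17ν²L/(gD³h_f)) = 3.13×10^-5
Q = -0.965·0.01149·ln(0.001518) = 0.07196 m³/s
Check: V = 2.29 m/s, Re = 4.54×10^5, f = 0.03156, h_f = 47.3 m ≈ 47.1 m ✓

Q ≈ 72.0 L/s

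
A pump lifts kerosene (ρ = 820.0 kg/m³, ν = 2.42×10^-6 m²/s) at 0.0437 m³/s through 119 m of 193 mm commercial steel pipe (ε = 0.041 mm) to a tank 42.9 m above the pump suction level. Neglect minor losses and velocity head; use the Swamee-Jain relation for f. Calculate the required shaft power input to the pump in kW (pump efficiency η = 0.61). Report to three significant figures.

P_shaft ≈ 25.5 kW

V = 4Q/(πD²) = 1.494 m/s; Re = 1.19×10^5; ε/D = 2.12×10^-4; f = 0.01853
h_f = f(L/D)V²/2g = 1.300 m
Total head H = z + h_f = 42.9 + 1.300 = 44.20 m
P_hyd = ρgQH = 820.0·9.81·0.0437·44.20 = 15.54 kW
P_shaft = P_hyd/η = 15.54/0.61 = 25.47 kW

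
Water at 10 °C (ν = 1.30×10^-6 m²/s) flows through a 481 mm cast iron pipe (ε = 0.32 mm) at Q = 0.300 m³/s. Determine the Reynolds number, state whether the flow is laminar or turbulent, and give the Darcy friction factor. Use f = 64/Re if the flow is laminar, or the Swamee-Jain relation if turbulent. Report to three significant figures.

V = 4Q/(πD²) = 1.651 m/s
Re = VD/ν = 1.651·0.481/1.30×10^-6 = 6.11×10^5
Re > 4000 → turbulent; ε/D = 6.65×10^-4
Swamee-Jain: f = 0.01859

Re ≈ 6.11×10^5; turbulent; f ≈ 0.0186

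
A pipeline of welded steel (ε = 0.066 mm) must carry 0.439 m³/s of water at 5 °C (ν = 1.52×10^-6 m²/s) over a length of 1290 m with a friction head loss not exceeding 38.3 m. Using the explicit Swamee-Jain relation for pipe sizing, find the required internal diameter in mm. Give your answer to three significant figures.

Swamee-Jain (Type III): D = 0.66·[ε^1.25·(LQ²/(gh_f))^4.75 + ν·Q^9.4·(L/(gh_f))^5.2]^0.04
LQ²/(gh_f) = 0.6617; L/(gh_f) = 3.433
Term 1 = ε^1.25·(…)^4.75 = 8.37×10^-7; Term 2 = ν·Q^9.4·(…)^5.2 = 4.04×10^-7
D = 0.66·(8.37×10^-7 + 4.04×10^-7)^0.04 = 0.3831 m = 383 mm
Check: V = 3.81 m/s, Re = 9.60×10^5, f = 0.01449, h_f = 36.1 m ≈ 38.3 m ✓

D ≈ 383 mm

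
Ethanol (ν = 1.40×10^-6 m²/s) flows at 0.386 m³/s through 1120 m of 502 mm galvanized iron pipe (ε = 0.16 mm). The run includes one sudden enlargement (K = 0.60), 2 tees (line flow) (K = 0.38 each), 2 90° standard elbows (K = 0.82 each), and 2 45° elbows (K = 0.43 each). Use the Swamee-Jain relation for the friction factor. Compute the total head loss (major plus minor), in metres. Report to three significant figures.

H_L ≈ 7.75 m

V = 4Q/(πD²) = 1.950 m/s; V²/2g = 0.1939 m
Re = 6.99×10^5, ε/D = 3.19×10^-4 → f = 0.01619 (Swamee-Jain)
Major: h_f = f(L/D)·V²/2g = 0.01619·2231·0.1939 = 7.003 m
Minor: ΣK = 3.86; h_m = ΣK·V²/2g = 0.7483 m
Total H_L = 7.003 + 0.7483 = 7.752 m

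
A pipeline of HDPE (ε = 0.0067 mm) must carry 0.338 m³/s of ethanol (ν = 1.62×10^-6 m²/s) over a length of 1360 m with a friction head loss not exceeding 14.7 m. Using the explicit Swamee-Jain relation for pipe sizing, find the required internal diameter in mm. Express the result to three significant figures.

Swamee-Jain (Type III): D = 0.66·[ε^1.25·(LQ²/(gh_f))^4.75 + ν·Q^9.4·(L/(gh_f))^5.2]^0.04
LQ²/(gh_f) = 1.077; L/(gh_f) = 9.431
Term 1 = ε^1.25·(…)^4.75 = 4.86×10^-7; Term 2 = ν·Q^9.4·(…)^5.2 = 7.06×10^-6
D = 0.66·(4.86×10^-7 + 7.06×10^-6)^0.04 = 0.4118 m = 412 mm
Check: V = 2.54 m/s, Re = 6.45×10^5, f = 0.01282, h_f = 13.9 m ≈ 14.7 m ✓

D ≈ 412 mm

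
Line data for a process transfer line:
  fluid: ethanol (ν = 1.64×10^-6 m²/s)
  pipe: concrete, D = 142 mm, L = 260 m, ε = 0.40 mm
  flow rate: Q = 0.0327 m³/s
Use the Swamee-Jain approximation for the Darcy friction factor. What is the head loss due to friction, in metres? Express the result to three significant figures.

V = 4Q/(πD²) = 4·0.0327/(π·0.142²) = 2.065 m/s
Re = VD/ν = 2.065·0.142/1.64×10^-6 = 1.79×10^5 → turbulent
ε/D = 0.40/142 = 0.00282
Swamee-Jain: f = 0.02668
h_f = f(L/D)V²/(2g) = 0.02668·(260/0.142)·2.065²/(2·9.81) = 10.62 m

h_f ≈ 10.6 m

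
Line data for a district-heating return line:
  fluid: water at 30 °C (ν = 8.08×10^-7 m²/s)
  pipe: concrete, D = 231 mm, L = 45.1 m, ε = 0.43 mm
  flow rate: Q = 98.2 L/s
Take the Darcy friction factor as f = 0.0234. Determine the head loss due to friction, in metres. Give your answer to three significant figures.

V = 4Q/(πD²) = 4·0.0982/(π·0.231²) = 2.343 m/s
h_f = f(L/D)V²/(2g) = 0.02340·(45.1/0.231)·2.343²/(2·9.81) = 1.278 m

h_f ≈ 1.28 m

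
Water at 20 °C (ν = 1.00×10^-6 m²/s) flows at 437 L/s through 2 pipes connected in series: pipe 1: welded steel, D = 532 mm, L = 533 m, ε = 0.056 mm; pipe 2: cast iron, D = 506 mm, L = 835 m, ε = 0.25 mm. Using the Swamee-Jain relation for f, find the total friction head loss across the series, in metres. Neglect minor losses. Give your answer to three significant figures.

Pipe 1: V = 1.966 m/s, Re = 1.05×10^6, ε/D = 1.05×10^-4, f = 0.01354, h_1 = f(L/D)V²/2g = 2.671 m
Pipe 2: V = 2.173 m/s, Re = 1.10×10^6, ε/D = 4.94×10^-4, f = 0.01721, h_2 = f(L/D)V²/2g = 6.837 m
Series → Q common, losses add: H = Σh = 9.509 m

H ≈ 9.51 m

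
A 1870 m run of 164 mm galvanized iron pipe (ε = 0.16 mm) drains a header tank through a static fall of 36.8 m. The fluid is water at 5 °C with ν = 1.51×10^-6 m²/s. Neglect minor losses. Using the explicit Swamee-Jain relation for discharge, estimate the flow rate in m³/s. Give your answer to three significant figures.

Q ≈ 0.0367 m³/s

Swamee-Jain (Type II): Q = -0.965·√(gD⁵h_f/L)·ln[ε/(3.7D) + √(3.17ν²L/(gD³h_f))]
√(gD⁵h_f/L) = √(9.81·0.164⁵·36.8/1870) = 0.004786
ε/(3.7D) = 2.64×10^-4; √(3.17ν²L/(gD³h_f)) = 9.21×10^-5
Q = -0.965·0.004786·ln(3.558×10^-4) = 0.03667 m³/s
Check: V = 1.74 m/s, Re = 1.89×10^5, f = 0.02117, h_f = 37.1 m ≈ 36.8 m ✓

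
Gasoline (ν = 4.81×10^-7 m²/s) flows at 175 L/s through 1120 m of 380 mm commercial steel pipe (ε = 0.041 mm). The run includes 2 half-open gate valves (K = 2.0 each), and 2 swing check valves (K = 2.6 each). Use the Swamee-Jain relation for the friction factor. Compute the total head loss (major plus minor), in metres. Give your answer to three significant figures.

V = 4Q/(πD²) = 1.543 m/s; V²/2g = 0.1214 m
Re = 1.22×10^6, ε/D = 1.08×10^-4 → f = 0.01342 (Swamee-Jain)
Major: h_f = f(L/D)·V²/2g = 0.01342·2947·0.1214 = 4.800 m
Minor: ΣK = 9.20; h_m = ΣK·V²/2g = 1.116 m
Total H_L = 4.800 + 1.116 = 5.916 m

H_L ≈ 5.92 m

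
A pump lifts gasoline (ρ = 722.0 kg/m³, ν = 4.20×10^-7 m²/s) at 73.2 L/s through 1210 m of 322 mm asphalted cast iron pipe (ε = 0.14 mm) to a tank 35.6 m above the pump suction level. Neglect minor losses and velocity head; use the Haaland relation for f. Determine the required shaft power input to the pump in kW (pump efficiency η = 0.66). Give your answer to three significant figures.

V = 4Q/(πD²) = 0.8989 m/s; Re = 6.89×10^5; ε/D = 4.35×10^-4; f = 0.01691
h_f = f(L/D)V²/2g = 2.617 m
Total head H = z + h_f = 35.6 + 2.617 = 38.22 m
P_hyd = ρgQH = 722.0·9.81·0.0732·38.22 = 19.81 kW
P_shaft = P_hyd/η = 19.81/0.66 = 30.02 kW

P_shaft ≈ 30.0 kW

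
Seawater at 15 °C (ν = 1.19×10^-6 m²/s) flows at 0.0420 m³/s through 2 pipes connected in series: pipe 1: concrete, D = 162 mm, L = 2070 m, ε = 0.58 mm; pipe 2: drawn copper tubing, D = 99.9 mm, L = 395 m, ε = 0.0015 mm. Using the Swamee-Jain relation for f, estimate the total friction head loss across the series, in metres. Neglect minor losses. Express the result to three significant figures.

H ≈ 154 m

Pipe 1: V = 2.038 m/s, Re = 2.77×10^5, ε/D = 0.00358, f = 0.02810, h_1 = f(L/D)V²/2g = 75.97 m
Pipe 2: V = 5.358 m/s, Re = 4.50×10^5, ε/D = 1.50×10^-5, f = 0.01357, h_2 = f(L/D)V²/2g = 78.50 m
Series → Q common, losses add: H = Σh = 154.5 m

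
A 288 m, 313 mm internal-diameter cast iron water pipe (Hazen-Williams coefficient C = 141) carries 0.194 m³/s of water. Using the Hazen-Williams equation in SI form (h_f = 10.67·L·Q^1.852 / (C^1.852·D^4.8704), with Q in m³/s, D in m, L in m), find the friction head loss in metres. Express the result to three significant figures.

h_f = 10.67·288·0.194^1.852 / (141^1.852·0.313^4.8704) = 4.417 m

h_f ≈ 4.42 m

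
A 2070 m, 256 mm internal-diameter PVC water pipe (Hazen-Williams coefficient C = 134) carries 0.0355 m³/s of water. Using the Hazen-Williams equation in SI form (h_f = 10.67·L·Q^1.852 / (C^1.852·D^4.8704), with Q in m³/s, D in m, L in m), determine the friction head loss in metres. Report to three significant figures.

h_f ≈ 4.00 m

h_f = 10.67·2070·0.0355^1.852 / (134^1.852·0.256^4.8704) = 3.998 m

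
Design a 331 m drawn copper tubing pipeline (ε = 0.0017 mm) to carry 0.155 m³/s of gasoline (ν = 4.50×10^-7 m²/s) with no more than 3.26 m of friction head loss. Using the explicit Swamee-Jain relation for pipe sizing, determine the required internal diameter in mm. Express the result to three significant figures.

D ≈ 297 mm

Swamee-Jain (Type III): D = 0.66·[ε^1.25·(LQ²/(gh_f))^4.75 + ν·Q^9.4·(L/(gh_f))^5.2]^0.04
LQ²/(gh_f) = 0.2487; L/(gh_f) = 10.35
Term 1 = ε^1.25·(…)^4.75 = 8.26×10^-11; Term 2 = ν·Q^9.4·(…)^5.2 = 2.09×10^-9
D = 0.66·(8.26×10^-11 + 2.09×10^-9)^0.04 = 0.2972 m = 297 mm
Check: V = 2.23 m/s, Re = 1.48×10^6, f = 0.01106, h_f = 3.14 m ≈ 3.26 m ✓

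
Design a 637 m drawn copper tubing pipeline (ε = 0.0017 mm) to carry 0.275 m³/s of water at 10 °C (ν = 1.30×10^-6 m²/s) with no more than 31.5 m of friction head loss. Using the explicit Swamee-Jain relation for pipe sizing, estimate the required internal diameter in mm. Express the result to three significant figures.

D ≈ 275 mm

Swamee-Jain (Type III): D = 0.66·[ε^1.25·(LQ²/(gh_f))^4.75 + ν·Q^9.4·(L/(gh_f))^5.2]^0.04
LQ²/(gh_f) = 0.1559; L/(gh_f) = 2.061
Term 1 = ε^1.25·(…)^4.75 = 8.99×10^-12; Term 2 = ν·Q^9.4·(…)^5.2 = 3.00×10^-10
D = 0.66·(8.99×10^-12 + 3.00×10^-10)^0.04 = 0.2749 m = 275 mm
Check: V = 4.63 m/s, Re = 9.80×10^5, f = 0.01180, h_f = 29.9 m ≈ 31.5 m ✓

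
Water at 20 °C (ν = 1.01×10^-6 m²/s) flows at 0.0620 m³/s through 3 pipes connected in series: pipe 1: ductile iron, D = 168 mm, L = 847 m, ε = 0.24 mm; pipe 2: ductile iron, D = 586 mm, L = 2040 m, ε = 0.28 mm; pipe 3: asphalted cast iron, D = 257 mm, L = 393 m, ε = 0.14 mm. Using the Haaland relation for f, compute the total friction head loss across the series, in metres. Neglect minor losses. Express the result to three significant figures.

H ≈ 46.3 m

Pipe 1: V = 2.797 m/s, Re = 4.65×10^5, ε/D = 0.00143, f = 0.02194, h_1 = f(L/D)V²/2g = 44.10 m
Pipe 2: V = 0.2299 m/s, Re = 1.33×10^5, ε/D = 4.78×10^-4, f = 0.01929, h_2 = f(L/D)V²/2g = 0.1809 m
Pipe 3: V = 1.195 m/s, Re = 3.04×10^5, ε/D = 5.45×10^-4, f = 0.01831, h_3 = f(L/D)V²/2g = 2.039 m
Series → Q common, losses add: H = Σh = 46.32 m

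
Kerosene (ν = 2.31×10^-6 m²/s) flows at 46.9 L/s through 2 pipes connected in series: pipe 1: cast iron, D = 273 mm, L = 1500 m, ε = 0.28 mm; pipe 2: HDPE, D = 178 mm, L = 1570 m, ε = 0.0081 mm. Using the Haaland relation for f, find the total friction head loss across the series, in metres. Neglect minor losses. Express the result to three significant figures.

H ≈ 30.7 m

Pipe 1: V = 0.8012 m/s, Re = 9.47×10^4, ε/D = 0.00103, f = 0.02216, h_1 = f(L/D)V²/2g = 3.985 m
Pipe 2: V = 1.885 m/s, Re = 1.45×10^5, ε/D = 4.55×10^-5, f = 0.01676, h_2 = f(L/D)V²/2g = 26.76 m
Series → Q common, losses add: H = Σh = 30.74 m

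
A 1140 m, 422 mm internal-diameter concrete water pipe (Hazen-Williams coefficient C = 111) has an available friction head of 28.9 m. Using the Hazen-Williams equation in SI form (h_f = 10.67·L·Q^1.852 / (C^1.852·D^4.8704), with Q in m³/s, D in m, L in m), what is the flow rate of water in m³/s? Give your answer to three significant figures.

Rearranging: Q = [h_f·C^1.852·D^4.8704 / (10.67·L)]^(1/1.852)
Q = [28.9·111^1.852·0.422^4.8704 / (10.67·1140)]^0.540 = 0.4396 m³/s

Q ≈ 0.440 m³/s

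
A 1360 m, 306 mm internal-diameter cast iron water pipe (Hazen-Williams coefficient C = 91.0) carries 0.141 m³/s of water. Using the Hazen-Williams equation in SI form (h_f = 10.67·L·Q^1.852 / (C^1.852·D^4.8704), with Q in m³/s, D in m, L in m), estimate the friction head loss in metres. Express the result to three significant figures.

h_f = 10.67·1360·0.141^1.852 / (91.0^1.852·0.306^4.8704) = 29.02 m

h_f ≈ 29.0 m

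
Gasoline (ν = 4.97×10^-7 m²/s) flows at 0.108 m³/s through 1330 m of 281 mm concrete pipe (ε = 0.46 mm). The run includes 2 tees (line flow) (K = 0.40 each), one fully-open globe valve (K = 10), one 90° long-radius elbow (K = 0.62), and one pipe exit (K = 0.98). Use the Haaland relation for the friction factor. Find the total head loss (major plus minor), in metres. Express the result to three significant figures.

H_L ≈ 18.3 m

V = 4Q/(πD²) = 1.741 m/s; V²/2g = 0.1546 m
Re = 9.85×10^5, ε/D = 0.00164 → f = 0.02246 (Haaland)
Major: h_f = f(L/D)·V²/2g = 0.02246·4733·0.1546 = 16.43 m
Minor: ΣK = 12.4; h_m = ΣK·V²/2g = 1.917 m
Total H_L = 16.43 + 1.917 = 18.35 m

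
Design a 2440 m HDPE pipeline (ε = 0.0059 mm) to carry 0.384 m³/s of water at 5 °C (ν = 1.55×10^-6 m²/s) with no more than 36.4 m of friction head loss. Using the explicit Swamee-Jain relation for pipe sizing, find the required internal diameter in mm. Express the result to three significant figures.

Swamee-Jain (Type III): D = 0.66·[ε^1.25·(LQ²/(gh_f))^4.75 + ν·Q^9.4·(L/(gh_f))^5.2]^0.04
LQ²/(gh_f) = 1.008; L/(gh_f) = 6.833
Term 1 = ε^1.25·(…)^4.75 = 3.01×10^-7; Term 2 = ν·Q^9.4·(…)^5.2 = 4.20×10^-6
D = 0.66·(3.01×10^-7 + 4.20×10^-6)^0.04 = 0.4033 m = 403 mm
Check: V = 3.01 m/s, Re = 7.82×10^5, f = 0.01241, h_f = 34.6 m ≈ 36.4 m ✓

D ≈ 403 mm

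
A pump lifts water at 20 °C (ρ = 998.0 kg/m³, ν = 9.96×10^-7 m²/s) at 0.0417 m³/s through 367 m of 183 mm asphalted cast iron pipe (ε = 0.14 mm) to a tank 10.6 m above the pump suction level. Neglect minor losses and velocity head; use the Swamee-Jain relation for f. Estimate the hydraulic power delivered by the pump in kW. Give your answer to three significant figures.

V = 4Q/(πD²) = 1.585 m/s; Re = 2.91×10^5; ε/D = 7.65×10^-4; f = 0.01974
h_f = f(L/D)V²/2g = 5.071 m
Total head H = z + h_f = 10.6 + 5.071 = 15.67 m
P_hyd = ρgQH = 998.0·9.81·0.0417·15.67 = 6.398 kW

P_hyd ≈ 6.40 kW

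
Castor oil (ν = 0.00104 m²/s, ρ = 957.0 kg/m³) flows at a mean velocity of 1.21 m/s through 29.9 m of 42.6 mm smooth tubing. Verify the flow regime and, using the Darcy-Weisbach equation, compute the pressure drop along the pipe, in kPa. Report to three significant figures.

Re = VD/ν = 1.21·0.04260/0.00104 = 49.6 → laminar (Re < 2300)
f = 64/Re = 1.291
h_f = f(L/D)V²/(2g) = 1.291·(29.9/0.04260)·1.21²/(2·9.81) = 67.63 m
Δp = ρg·h_f = 957.0·9.81·67.63 = 634.9 kPa

Δp ≈ 635 kPa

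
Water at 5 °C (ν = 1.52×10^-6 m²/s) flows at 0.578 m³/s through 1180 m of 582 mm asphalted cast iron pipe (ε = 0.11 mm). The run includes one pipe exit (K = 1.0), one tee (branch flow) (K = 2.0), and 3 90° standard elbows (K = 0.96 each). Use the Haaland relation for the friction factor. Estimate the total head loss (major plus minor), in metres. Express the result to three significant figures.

H_L ≈ 8.55 m

V = 4Q/(πD²) = 2.173 m/s; V²/2g = 0.2406 m
Re = 8.32×10^5, ε/D = 1.89×10^-4 → f = 0.01463 (Haaland)
Major: h_f = f(L/D)·V²/2g = 0.01463·2027·0.2406 = 7.136 m
Minor: ΣK = 5.88; h_m = ΣK·V²/2g = 1.415 m
Total H_L = 7.136 + 1.415 = 8.551 m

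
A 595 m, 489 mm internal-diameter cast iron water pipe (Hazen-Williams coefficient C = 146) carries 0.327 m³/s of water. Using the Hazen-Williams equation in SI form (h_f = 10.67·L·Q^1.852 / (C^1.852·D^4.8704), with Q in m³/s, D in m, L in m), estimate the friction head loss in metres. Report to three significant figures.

h_f ≈ 2.56 m

h_f = 10.67·595·0.327^1.852 / (146^1.852·0.489^4.8704) = 2.561 m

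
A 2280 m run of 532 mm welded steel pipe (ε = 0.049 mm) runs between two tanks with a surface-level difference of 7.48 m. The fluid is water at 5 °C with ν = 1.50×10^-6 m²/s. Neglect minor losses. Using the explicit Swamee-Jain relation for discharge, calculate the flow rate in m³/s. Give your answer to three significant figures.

Swamee-Jain (Type II): Q = -0.965·√(gD⁵h_f/L)·ln[ε/(3.7D) + √(3.17ν²L/(gD³h_f))]
√(gD⁵h_f/L) = √(9.81·0.532⁵·7.48/2280) = 0.03703
ε/(3.7D) = 2.49×10^-5; √(3.17ν²L/(gD³h_f)) = 3.84×10^-5
Q = -0.965·0.03703·ln(6.326×10^-5) = 0.3455 m³/s
Check: V = 1.55 m/s, Re = 5.51×10^5, f = 0.01421, h_f = 7.50 m ≈ 7.48 m ✓

Q ≈ 0.346 m³/s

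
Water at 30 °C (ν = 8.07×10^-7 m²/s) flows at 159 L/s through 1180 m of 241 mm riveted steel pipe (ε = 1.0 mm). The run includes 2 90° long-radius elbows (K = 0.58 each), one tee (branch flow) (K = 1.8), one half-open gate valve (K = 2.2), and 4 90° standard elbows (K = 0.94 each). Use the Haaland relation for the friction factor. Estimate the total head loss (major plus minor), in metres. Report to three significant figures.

H_L ≈ 93.1 m

V = 4Q/(πD²) = 3.486 m/s; V²/2g = 0.6192 m
Re = 1.04×10^6, ε/D = 0.00415 → f = 0.02888 (Haaland)
Major: h_f = f(L/D)·V²/2g = 0.02888·4896·0.6192 = 87.55 m
Minor: ΣK = 8.92; h_m = ΣK·V²/2g = 5.523 m
Total H_L = 87.55 + 5.523 = 93.07 m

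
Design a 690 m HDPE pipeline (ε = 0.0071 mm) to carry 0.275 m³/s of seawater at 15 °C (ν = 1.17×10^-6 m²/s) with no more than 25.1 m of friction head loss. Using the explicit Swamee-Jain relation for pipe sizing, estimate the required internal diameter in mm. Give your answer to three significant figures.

D ≈ 293 mm

Swamee-Jain (Type III): D = 0.66·[ε^1.25·(LQ²/(gh_f))^4.75 + ν·Q^9.4·(L/(gh_f))^5.2]^0.04
LQ²/(gh_f) = 0.2119; L/(gh_f) = 2.802
Term 1 = ε^1.25·(…)^4.75 = 2.31×10^-10; Term 2 = ν·Q^9.4·(…)^5.2 = 1.33×10^-9
D = 0.66·(2.31×10^-10 + 1.33×10^-9)^0.04 = 0.2933 m = 293 mm
Check: V = 4.07 m/s, Re = 1.02×10^6, f = 0.01214, h_f = 24.1 m ≈ 25.1 m ✓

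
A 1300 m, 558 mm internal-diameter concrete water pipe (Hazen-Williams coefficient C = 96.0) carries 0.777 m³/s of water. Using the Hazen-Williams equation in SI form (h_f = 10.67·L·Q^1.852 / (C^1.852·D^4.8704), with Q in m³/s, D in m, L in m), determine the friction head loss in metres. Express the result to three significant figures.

h_f ≈ 31.8 m

h_f = 10.67·1300·0.777^1.852 / (96.0^1.852·0.558^4.8704) = 31.77 m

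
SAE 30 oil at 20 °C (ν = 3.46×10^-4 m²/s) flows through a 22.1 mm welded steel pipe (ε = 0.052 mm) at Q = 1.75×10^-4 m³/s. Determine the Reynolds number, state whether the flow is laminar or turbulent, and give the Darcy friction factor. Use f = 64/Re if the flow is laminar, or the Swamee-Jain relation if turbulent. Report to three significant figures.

Re ≈ 29.1; laminar; f = 64/Re ≈ 2.20

V = 4Q/(πD²) = 0.4562 m/s
Re = VD/ν = 0.4562·0.0221/3.46×10^-4 = 29.1
Re < 2300 → laminar → f = 64/Re = 2.196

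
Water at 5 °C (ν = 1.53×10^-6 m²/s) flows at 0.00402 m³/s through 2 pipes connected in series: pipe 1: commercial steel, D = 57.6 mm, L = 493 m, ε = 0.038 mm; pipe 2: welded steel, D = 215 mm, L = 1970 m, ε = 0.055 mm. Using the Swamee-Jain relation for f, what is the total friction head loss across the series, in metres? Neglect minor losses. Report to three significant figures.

Pipe 1: V = 1.543 m/s, Re = 5.81×10^4, ε/D = 6.60×10^-4, f = 0.02263, h_1 = f(L/D)V²/2g = 23.49 m
Pipe 2: V = 0.1107 m/s, Re = 1.56×10^4, ε/D = 2.56×10^-4, f = 0.02808, h_2 = f(L/D)V²/2g = 0.1608 m
Series → Q common, losses add: H = Σh = 23.65 m

H ≈ 23.7 m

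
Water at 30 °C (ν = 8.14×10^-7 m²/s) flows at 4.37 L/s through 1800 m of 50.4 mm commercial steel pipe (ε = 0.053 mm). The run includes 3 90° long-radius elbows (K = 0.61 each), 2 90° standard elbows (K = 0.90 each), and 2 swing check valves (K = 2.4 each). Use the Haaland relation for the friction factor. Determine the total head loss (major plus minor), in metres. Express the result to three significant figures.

V = 4Q/(πD²) = 2.190 m/s; V²/2g = 0.2445 m
Re = 1.36×10^5, ε/D = 0.00105 → f = 0.02162 (Haaland)
Major: h_f = f(L/D)·V²/2g = 0.02162·35714·0.2445 = 188.8 m
Minor: ΣK = 8.43; h_m = ΣK·V²/2g = 2.062 m
Total H_L = 188.8 + 2.062 = 190.9 m

H_L ≈ 191 m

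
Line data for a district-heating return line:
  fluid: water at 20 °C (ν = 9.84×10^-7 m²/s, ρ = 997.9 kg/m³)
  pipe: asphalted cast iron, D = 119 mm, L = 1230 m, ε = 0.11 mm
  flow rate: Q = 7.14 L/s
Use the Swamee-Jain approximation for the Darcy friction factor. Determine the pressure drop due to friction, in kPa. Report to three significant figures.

V = 4Q/(πD²) = 4·0.00714/(π·0.119²) = 0.6420 m/s
Re = VD/ν = 0.6420·0.119/9.84×10^-7 = 7.76×10^4 → turbulent
ε/D = 0.11/119 = 9.24×10^-4
Swamee-Jain: f = 0.02267
h_f = f(L/D)V²/(2g) = 0.02267·(1230/0.119)·0.6420²/(2·9.81) = 4.922 m
Δp = ρg·h_f = 997.9·9.81·4.922 = 48.18 kPa

Δp ≈ 48.2 kPa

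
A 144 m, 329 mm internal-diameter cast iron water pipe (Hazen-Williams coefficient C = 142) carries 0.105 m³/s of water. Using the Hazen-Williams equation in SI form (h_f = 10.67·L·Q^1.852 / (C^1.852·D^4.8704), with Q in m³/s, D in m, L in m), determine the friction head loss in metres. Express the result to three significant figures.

h_f ≈ 0.549 m

h_f = 10.67·144·0.105^1.852 / (142^1.852·0.329^4.8704) = 0.5485 m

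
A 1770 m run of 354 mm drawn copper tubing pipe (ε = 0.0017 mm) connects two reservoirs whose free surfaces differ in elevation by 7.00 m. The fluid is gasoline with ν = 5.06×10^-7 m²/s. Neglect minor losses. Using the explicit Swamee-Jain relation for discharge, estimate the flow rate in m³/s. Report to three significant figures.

Swamee-Jain (Type II): Q = -0.965·√(gD⁵h_f/L)·ln[ε/(3.7D) + √(3.17ν²L/(gD³h_f))]
√(gD⁵h_f/L) = √(9.81·0.354⁵·7.00/1770) = 0.01469
ε/(3.7D) = 1.30×10^-6; √(3.17ν²L/(gD³h_f)) = 2.17×10^-5
Q = -0.965·0.01469·ln(2.301×10^-5) = 0.1513 m³/s
Check: V = 1.54 m/s, Re = 1.08×10^6, f = 0.01159, h_f = 6.99 m ≈ 7.00 m ✓

Q ≈ 0.151 m³/s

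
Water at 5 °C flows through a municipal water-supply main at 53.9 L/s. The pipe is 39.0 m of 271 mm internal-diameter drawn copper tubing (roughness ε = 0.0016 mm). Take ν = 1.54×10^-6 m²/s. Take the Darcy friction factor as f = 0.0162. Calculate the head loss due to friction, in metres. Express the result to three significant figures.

V = 4Q/(πD²) = 4·0.0539/(π·0.271²) = 0.9345 m/s
h_f = f(L/D)V²/(2g) = 0.01620·(39.0/0.271)·0.9345²/(2·9.81) = 0.1038 m

h_f ≈ 0.104 m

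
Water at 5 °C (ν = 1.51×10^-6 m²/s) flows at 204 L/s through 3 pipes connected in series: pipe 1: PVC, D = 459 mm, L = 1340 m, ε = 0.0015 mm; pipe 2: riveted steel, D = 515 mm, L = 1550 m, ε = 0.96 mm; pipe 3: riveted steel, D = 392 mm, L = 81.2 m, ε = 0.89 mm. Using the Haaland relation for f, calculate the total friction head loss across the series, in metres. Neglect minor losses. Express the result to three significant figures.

H ≈ 7.32 m

Pipe 1: V = 1.233 m/s, Re = 3.75×10^5, ε/D = 3.27×10^-6, f = 0.01379, h_1 = f(L/D)V²/2g = 3.119 m
Pipe 2: V = 0.9793 m/s, Re = 3.34×10^5, ε/D = 0.00186, f = 0.02354, h_2 = f(L/D)V²/2g = 3.463 m
Pipe 3: V = 1.690 m/s, Re = 4.39×10^5, ε/D = 0.00227, f = 0.02461, h_3 = f(L/D)V²/2g = 0.7425 m
Series → Q common, losses add: H = Σh = 7.325 m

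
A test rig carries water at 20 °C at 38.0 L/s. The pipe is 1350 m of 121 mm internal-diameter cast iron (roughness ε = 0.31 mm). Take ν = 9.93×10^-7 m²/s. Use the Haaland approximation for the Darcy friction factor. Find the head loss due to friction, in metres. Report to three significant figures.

V = 4Q/(πD²) = 4·0.0380/(π·0.121²) = 3.305 m/s
Re = VD/ν = 3.305·0.121/9.93×10^-7 = 4.03×10^5 → turbulent
ε/D = 0.31/121 = 0.00256
Haaland: f = 0.02543
h_f = f(L/D)V²/(2g) = 0.02543·(1350/0.121)·3.305²/(2·9.81) = 157.9 m

h_f ≈ 158 m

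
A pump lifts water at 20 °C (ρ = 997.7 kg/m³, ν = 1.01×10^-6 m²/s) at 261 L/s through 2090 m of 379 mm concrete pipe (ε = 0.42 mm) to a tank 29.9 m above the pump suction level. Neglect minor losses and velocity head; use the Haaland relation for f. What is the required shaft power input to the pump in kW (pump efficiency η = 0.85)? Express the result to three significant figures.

V = 4Q/(πD²) = 2.314 m/s; Re = 8.68×10^5; ε/D = 0.00111; f = 0.02046
h_f = f(L/D)V²/2g = 30.78 m
Total head H = z + h_f = 29.9 + 30.78 = 60.68 m
P_hyd = ρgQH = 997.7·9.81·0.261·60.68 = 155.0 kW
P_shaft = P_hyd/η = 155.0/0.85 = 182.4 kW

P_shaft ≈ 182 kW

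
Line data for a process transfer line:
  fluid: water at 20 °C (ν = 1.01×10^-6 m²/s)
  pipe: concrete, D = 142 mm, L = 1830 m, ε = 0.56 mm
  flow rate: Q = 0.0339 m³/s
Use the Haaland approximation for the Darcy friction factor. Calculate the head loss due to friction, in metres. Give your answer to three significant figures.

V = 4Q/(πD²) = 4·0.0339/(π·0.142²) = 2.141 m/s
Re = VD/ν = 2.141·0.142/1.01×10^-6 = 3.01×10^5 → turbulent
ε/D = 0.56/142 = 0.00394
Haaland: f = 0.02869
h_f = f(L/D)V²/(2g) = 0.02869·(1830/0.142)·2.141²/(2·9.81) = 86.35 m

h_f ≈ 86.4 m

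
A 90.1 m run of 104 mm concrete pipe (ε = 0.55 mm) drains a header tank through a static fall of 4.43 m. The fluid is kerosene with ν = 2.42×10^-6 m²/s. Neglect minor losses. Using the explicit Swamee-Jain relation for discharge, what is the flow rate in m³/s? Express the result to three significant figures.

Q ≈ 0.0150 m³/s

Swamee-Jain (Type II): Q = -0.965·√(gD⁵h_f/L)·ln[ε/(3.7D) + √(3.17ν²L/(gD³h_f))]
√(gD⁵h_f/L) = √(9.81·0.104⁵·4.43/90.1) = 0.002422
ε/(3.7D) = 0.00143; √(3.17ν²L/(gD³h_f)) = 1.85×10^-4
Q = -0.965·0.002422·ln(0.001614) = 0.01503 m³/s
Check: V = 1.77 m/s, Re = 7.60×10^4, f = 0.03236, h_f = 4.47 m ≈ 4.43 m ✓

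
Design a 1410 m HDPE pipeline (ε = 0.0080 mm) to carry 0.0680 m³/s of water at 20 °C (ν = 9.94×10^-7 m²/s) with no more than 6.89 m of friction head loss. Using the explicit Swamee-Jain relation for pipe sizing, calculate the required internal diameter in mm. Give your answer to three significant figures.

D ≈ 261 mm

Swamee-Jain (Type III): D = 0.66·[ε^1.25·(LQ²/(gh_f))^4.75 + ν·Q^9.4·(L/(gh_f))^5.2]^0.04
LQ²/(gh_f) = 0.09646; L/(gh_f) = 20.86
Term 1 = ε^1.25·(…)^4.75 = 6.38×10^-12; Term 2 = ν·Q^9.4·(…)^5.2 = 7.65×10^-11
D = 0.66·(6.38×10^-12 + 7.65×10^-11)^0.04 = 0.2608 m = 261 mm
Check: V = 1.27 m/s, Re = 3.34×10^5, f = 0.01446, h_f = 6.46 m ≈ 6.89 m ✓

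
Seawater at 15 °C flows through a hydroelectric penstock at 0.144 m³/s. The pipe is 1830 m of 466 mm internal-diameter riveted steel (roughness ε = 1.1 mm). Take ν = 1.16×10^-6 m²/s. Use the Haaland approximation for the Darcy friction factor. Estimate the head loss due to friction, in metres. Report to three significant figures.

V = 4Q/(πD²) = 4·0.144/(π·0.466²) = 0.8443 m/s
Re = VD/ν = 0.8443·0.466/1.16×10^-6 = 3.39×10^5 → turbulent
ε/D = 1.1/466 = 0.00236
Haaland: f = 0.02496
h_f = f(L/D)V²/(2g) = 0.02496·(1830/0.466)·0.8443²/(2·9.81) = 3.561 m

h_f ≈ 3.56 m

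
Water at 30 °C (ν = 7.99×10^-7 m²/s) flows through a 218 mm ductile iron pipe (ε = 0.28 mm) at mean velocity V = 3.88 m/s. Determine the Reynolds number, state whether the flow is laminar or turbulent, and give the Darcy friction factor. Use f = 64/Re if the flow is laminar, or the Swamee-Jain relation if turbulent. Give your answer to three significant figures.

Re ≈ 1.06×10^6; turbulent; f ≈ 0.0212

Re = VD/ν = 3.880·0.218/7.99×10^-7 = 1.06×10^6
Re > 4000 → turbulent; ε/D = 0.00128
Swamee-Jain: f = 0.02121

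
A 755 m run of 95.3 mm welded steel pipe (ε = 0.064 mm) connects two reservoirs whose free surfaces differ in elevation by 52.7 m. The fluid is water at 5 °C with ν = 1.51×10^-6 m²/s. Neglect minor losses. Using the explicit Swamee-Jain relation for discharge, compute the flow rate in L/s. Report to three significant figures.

Q ≈ 18.2 L/s

Swamee-Jain (Type II): Q = -0.965·√(gD⁵h_f/L)·ln[ε/(3.7D) + √(3.17ν²L/(gD³h_f))]
√(gD⁵h_f/L) = √(9.81·0.0953⁵·52.7/755) = 0.002320
ε/(3.7D) = 1.82×10^-4; √(3.17ν²L/(gD³h_f)) = 1.10×10^-4
Q = -0.965·0.002320·ln(2.919×10^-4) = 0.01822 m³/s
Check: V = 2.55 m/s, Re = 1.61×10^5, f = 0.02014, h_f = 53.1 m ≈ 52.7 m ✓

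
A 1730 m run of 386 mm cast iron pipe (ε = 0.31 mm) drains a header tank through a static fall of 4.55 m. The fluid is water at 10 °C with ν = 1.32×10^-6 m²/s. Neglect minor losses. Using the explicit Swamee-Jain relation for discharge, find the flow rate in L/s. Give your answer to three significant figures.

Swamee-Jain (Type II): Q = -0.965·√(gD⁵h_f/L)·ln[ε/(3.7D) + √(3.17ν²L/(gD³h_f))]
√(gD⁵h_f/L) = √(9.81·0.386⁵·4.55/1730) = 0.01487
ε/(3.7D) = 2.17×10^-4; √(3.17ν²L/(gD³h_f)) = 6.10×10^-5
Q = -0.965·0.01487·ln(2.781×10^-4) = 0.1175 m³/s
Check: V = 1.00 m/s, Re = 2.94×10^5, f = 0.01991, h_f = 4.58 m ≈ 4.55 m ✓

Q ≈ 117 L/s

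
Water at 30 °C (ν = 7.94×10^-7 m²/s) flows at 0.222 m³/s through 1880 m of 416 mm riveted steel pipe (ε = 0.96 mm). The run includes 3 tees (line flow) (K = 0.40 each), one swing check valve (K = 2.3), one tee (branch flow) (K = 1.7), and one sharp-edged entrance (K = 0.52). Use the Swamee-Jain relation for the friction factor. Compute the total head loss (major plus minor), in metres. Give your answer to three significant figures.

V = 4Q/(πD²) = 1.633 m/s; V²/2g = 0.1360 m
Re = 8.56×10^5, ε/D = 0.00231 → f = 0.02461 (Swamee-Jain)
Major: h_f = f(L/D)·V²/2g = 0.02461·4519·0.1360 = 15.12 m
Minor: ΣK = 5.72; h_m = ΣK·V²/2g = 0.7778 m
Total H_L = 15.12 + 0.7778 = 15.90 m

H_L ≈ 15.9 m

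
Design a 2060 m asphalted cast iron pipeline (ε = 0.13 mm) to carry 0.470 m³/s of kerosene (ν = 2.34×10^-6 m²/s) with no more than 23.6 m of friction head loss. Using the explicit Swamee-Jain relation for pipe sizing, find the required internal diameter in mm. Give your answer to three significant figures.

Swamee-Jain (Type III): D = 0.66·[ε^1.25·(LQ²/(gh_f))^4.75 + ν·Q^9.4·(L/(gh_f))^5.2]^0.04
LQ²/(gh_f) = 1.966; L/(gh_f) = 8.898
Term 1 = ε^1.25·(…)^4.75 = 3.44×10^-4; Term 2 = ν·Q^9.4·(…)^5.2 = 1.67×10^-4
D = 0.66·(3.44×10^-4 + 1.67×10^-4)^0.04 = 0.4874 m = 487 mm
Check: V = 2.52 m/s, Re = 5.25×10^5, f = 0.01605, h_f = 21.9 m ≈ 23.6 m ✓

D ≈ 487 mm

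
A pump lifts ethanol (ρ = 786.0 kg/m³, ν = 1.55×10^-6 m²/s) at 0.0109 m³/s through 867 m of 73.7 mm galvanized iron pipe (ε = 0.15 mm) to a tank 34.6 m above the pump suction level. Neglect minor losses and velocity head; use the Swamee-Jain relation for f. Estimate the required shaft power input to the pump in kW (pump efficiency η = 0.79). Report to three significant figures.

V = 4Q/(πD²) = 2.555 m/s; Re = 1.21×10^5; ε/D = 0.00204; f = 0.02514
h_f = f(L/D)V²/2g = 98.41 m
Total head H = z + h_f = 34.6 + 98.41 = 133.0 m
P_hyd = ρgQH = 786.0·9.81·0.0109·133.0 = 11.18 kW
P_shaft = P_hyd/η = 11.18/0.79 = 14.15 kW

P_shaft ≈ 14.2 kW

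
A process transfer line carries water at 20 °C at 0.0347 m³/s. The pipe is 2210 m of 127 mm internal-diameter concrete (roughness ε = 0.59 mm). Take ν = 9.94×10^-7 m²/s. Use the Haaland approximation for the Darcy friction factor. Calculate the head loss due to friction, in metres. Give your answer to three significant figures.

V = 4Q/(πD²) = 4·0.0347/(π·0.127²) = 2.739 m/s
Re = VD/ν = 2.739·0.127/9.94×10^-7 = 3.50×10^5 → turbulent
ε/D = 0.59/127 = 0.00465
Haaland: f = 0.03002
h_f = f(L/D)V²/(2g) = 0.03002·(2210/0.127)·2.739²/(2·9.81) = 199.8 m

h_f ≈ 200 m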